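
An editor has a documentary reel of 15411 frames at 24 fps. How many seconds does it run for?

Running time = 15411 / (24) = 642.125 s.

642.125 seconds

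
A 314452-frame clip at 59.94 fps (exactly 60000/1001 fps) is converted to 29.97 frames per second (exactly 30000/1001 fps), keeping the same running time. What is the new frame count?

Frames at target rate = 314452 × (30000/1001) / (60000/1001) = 157226.

157226 frames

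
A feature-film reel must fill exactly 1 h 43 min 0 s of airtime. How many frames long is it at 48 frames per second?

296640 frames

1 h 43 min 0 s = 6180 s.
Frames = 6180 × 48 = 296640.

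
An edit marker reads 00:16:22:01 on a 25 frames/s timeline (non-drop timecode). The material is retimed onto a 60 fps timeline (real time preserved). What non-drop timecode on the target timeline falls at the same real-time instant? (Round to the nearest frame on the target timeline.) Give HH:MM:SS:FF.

00:16:22:02

Source frame index: (0×3600 + 16×60 + 22) × 25 + 1 = 24551.
Real time: 24551 / (25) = 24551/25 s.
Target frame: (24551/25) × (60) = 294612/5 ≈ 58922.400 → 58922.
At 60 labels/s: frame 58922 → 00:16:22:02.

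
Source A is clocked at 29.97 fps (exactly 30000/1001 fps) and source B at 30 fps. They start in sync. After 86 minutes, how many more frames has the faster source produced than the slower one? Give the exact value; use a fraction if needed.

86 min = 5160 s.
A emits 30000/1001 × 5160 = 154800000/1001 frames; B emits 30 × 5160 = 154800.
Difference = 154800/1001 frames (≈ 154.6454); B is ahead of A.

154800/1001 frames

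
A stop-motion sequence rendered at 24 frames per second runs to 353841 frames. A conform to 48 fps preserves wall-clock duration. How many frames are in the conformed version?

Target frames = source frames × (target rate / source rate) = 353841 × (48)/(24) = 353841 × 2 = 707682.

707682 frames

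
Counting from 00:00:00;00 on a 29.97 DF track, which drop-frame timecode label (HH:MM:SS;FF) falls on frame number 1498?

Ten DF minutes hold 17982 frames, so frame 1498 lies in block 0 (frames 0–17981) with 1498 frames into that block.
The block's first minute is 1800 frames and the rest 1798 each; 1498 frames reaches minute 0, so 0 × 18 + 0 × 2 = 0 labels have been skipped so far.
Adding those back, label number 1498 + 0 = 1498 at 30 labels/s is 49 s + 28 f = 0 h 0 min 49 s frame 28, i.e. 00:00:49;28.

00:00:49;28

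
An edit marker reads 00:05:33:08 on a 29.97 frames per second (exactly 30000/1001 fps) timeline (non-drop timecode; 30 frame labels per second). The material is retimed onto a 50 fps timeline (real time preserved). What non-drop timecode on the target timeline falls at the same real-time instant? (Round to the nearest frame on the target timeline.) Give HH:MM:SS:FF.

Source frame index: (0×3600 + 5×60 + 33) × 30 + 8 = 9998.
Real time: 9998 / (30000/1001) = 5003999/15000 s.
Target frame: (5003999/15000) × (50) = 5003999/300 ≈ 16679.997 → 16680.
At 50 labels/s: frame 16680 → 00:05:33:30.

00:05:33:30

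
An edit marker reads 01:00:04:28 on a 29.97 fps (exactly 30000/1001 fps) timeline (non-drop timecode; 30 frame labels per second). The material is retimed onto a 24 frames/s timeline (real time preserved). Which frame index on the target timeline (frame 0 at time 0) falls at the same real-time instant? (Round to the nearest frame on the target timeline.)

frame 86605

Source frame index: (1×3600 + 0×60 + 4) × 30 + 28 = 108148.
Real time: 108148 / (30000/1001) = 27064037/7500 s.
Target frame: (27064037/7500) × (24) = 54128074/625 ≈ 86604.918 → 86605.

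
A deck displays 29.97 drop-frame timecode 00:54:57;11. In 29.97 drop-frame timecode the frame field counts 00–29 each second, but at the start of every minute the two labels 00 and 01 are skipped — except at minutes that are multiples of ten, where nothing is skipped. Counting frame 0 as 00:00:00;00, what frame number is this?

98823

As if non-drop at 30 labels/s: (0 × 3600 + 54 × 60 + 57) × 30 + 11 = 98921.
Minute boundaries passed: 54; those not divisible by 10: 54 − 5 = 49; dropped labels = 2 × 49 = 98.
Actual frame index = 98921 − 98 = 98823.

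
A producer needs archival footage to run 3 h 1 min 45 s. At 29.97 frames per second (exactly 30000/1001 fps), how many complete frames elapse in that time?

326823 frames

3 h 1 min 45 s = 10905 s.
Frames = 10905 × 30000/1001 = 327150000/1001 ≈ 326823.1768.
Complete frames: 326823.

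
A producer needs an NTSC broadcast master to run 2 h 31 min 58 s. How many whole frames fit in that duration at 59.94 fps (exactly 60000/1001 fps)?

2 h 31 min 58 s = 9118 s.
Frames = 9118 × 60000/1001 = 547080000/1001 ≈ 546533.4665.
Complete frames: 546533.

546533 frames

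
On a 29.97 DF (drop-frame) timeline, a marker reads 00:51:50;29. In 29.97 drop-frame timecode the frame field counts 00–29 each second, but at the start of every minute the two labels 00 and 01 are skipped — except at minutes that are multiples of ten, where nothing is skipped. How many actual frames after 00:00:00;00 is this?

As if non-drop at 30 labels/s: (0 × 3600 + 51 × 60 + 50) × 30 + 29 = 93329.
Minute boundaries passed: 51; those not divisible by 10: 51 − 5 = 46; dropped labels = 2 × 46 = 92.
Actual frame index = 93329 − 92 = 93237.

93237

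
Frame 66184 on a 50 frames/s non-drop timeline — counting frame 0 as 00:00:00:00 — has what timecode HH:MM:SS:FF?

00:22:03:34

66184 ÷ 50 = 1323 full seconds, remainder 34 frames.
1323 s = 0 h 22 min 3 s.
Timecode: 00:22:03:34.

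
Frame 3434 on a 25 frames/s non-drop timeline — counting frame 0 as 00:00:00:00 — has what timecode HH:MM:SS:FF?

3434 ÷ 25 = 137 full seconds, remainder 9 frames.
137 s = 0 h 2 min 17 s.
Timecode: 00:02:17:09.

00:02:17:09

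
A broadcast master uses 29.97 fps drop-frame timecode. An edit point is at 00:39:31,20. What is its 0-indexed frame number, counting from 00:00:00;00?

Complete 10-minute blocks: 3, each 17982 frames → 53946.
Remaining 9 whole minutes in the current block: 1800 + 8 × 1798 = 16184 frames.
Within the current minute: 31 × 30 + 20 − 2 = 948 (labels ;00/;01 skipped at this minute). Total = 53946 + 16184 + 948 = 71078.

71078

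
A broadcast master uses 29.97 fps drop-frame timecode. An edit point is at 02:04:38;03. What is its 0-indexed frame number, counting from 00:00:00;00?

224119

Complete 10-minute blocks: 12, each 17982 frames → 215784.
Remaining 4 whole minutes in the current block: 1800 + 3 × 1798 = 7194 frames.
Within the current minute: 38 × 30 + 3 − 2 = 1141 (labels ;00/;01 skipped at this minute). Total = 215784 + 7194 + 1141 = 224119.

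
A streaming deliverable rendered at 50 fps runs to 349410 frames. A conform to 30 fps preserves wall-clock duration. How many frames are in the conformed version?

209646 frames

Target frames = source frames × (target rate / source rate) = 349410 × (30)/(50) = 349410 × 3/5 = 209646.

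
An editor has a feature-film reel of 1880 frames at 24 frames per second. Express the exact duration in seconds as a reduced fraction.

235/3 seconds

Running time = 1880 ÷ (24) = 1880 × 1/24 = 235/3 s.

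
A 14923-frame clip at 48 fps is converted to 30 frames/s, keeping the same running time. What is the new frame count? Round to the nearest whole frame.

Frames at target rate = 14923 × (30) / (48) = 74615/8 ≈ 9326.875.
Nearest whole frame: 9327.

9327 frames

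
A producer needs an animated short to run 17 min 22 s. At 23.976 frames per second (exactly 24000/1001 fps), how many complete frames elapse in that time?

24983 frames

17 min 22 s = 1042 s.
Frames = 1042 × 24000/1001 = 25008000/1001 ≈ 24983.0170.
Complete frames: 24983.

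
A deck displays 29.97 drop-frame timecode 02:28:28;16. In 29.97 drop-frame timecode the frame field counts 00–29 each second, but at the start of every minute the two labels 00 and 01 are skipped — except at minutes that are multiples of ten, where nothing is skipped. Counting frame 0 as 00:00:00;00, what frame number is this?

As if non-drop at 30 labels/s: (2 × 3600 + 28 × 60 + 28) × 30 + 16 = 267256.
Minute boundaries passed: 148; those not divisible by 10: 148 − 14 = 134; dropped labels = 2 × 134 = 268.
Actual frame index = 267256 − 268 = 266988.

266988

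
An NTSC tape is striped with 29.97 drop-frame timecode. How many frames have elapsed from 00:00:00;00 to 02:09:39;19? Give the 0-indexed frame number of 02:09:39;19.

Complete 10-minute blocks: 12, each 17982 frames → 215784.
Remaining 9 whole minutes in the current block: 1800 + 8 × 1798 = 16184 frames.
Within the current minute: 39 × 30 + 19 − 2 = 1187 (labels ;00/;01 skipped at this minute). Total = 215784 + 16184 + 1187 = 233155.

233155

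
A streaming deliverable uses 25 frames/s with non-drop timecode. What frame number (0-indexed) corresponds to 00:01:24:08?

Total seconds to the label: (0 × 3600 + 1 × 60 + 24) = 84.
Frame index = 84 × 25 + 8 = 2108.

frame 2108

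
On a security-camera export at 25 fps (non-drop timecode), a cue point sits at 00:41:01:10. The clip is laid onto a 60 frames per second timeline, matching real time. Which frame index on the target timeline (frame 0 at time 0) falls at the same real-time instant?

frame 147684

Source frame index: (0×3600 + 41×60 + 1) × 25 + 10 = 61535.
Real time: 61535 / (25) = 12307/5 s.
Target frame: (12307/5) × (60) = 147684.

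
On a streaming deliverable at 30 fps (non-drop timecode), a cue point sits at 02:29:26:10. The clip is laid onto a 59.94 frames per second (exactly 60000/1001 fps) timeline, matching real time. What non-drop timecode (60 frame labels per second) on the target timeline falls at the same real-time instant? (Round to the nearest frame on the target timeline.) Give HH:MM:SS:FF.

Source frame index: (2×3600 + 29×60 + 26) × 30 + 10 = 268990.
Real time: 268990 / (30) = 26899/3 s.
Target frame: (26899/3) × (60000/1001) = 537980000/1001 ≈ 537442.557 → 537443.
At 60 labels/s: frame 537443 → 02:29:17:23.

02:29:17:23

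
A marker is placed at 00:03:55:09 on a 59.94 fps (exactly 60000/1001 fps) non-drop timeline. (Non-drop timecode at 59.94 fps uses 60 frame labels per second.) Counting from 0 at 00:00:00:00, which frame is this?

Total seconds to the label: (0 × 3600 + 3 × 60 + 55) = 235.
Frame index = 235 × 60 + 9 = 14109.

frame 14109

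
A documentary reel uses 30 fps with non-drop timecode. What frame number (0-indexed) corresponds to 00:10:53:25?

19615

Total seconds to the label: (0 × 3600 + 10 × 60 + 53) = 653.
Frame index = 653 × 30 + 25 = 19615.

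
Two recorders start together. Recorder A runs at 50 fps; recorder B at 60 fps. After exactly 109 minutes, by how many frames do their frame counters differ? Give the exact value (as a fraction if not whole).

109 min = 6540 s.
A emits 50 × 6540 = 327000 frames; B emits 60 × 6540 = 392400.
Difference = 65400 frames; B is ahead of A.

65400 frames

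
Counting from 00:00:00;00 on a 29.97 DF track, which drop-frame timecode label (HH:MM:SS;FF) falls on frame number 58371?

00:32:27;19

Ten DF minutes hold 17982 frames, so frame 58371 lies in block 3 (frames 53946–71927) with 4425 frames into that block.
The block's first minute is 1800 frames and the rest 1798 each; 4425 frames reaches minute 2, so 3 × 18 + 2 × 2 = 58 labels have been skipped so far.
Adding those back, label number 58371 + 58 = 58429 at 30 labels/s is 1947 s + 19 f = 0 h 32 min 27 s frame 19, i.e. 00:32:27;19.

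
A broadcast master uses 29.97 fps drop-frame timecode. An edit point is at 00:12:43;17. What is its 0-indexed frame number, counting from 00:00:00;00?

As if non-drop at 30 labels/s: (0 × 3600 + 12 × 60 + 43) × 30 + 17 = 22907.
Minute boundaries passed: 12; those not divisible by 10: 12 − 1 = 11; dropped labels = 2 × 11 = 22.
Actual frame index = 22907 − 22 = 22885.

22885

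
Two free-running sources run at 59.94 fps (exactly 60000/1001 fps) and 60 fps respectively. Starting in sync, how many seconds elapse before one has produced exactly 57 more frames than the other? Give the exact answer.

The gap grows by |60 − 60000/1001| = 60/1001 frames per second.
Time for a 57-frame gap: 57 ÷ (60/1001) = 950.95 s.

950.95 seconds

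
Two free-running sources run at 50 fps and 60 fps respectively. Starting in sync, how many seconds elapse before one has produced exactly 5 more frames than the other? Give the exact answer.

0.5 seconds

The gap grows by |60 − 50| = 10 frames per second.
Time for a 5-frame gap: 5 ÷ (10) = 0.5 s.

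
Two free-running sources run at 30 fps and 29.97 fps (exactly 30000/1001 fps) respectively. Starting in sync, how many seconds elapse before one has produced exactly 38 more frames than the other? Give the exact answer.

The gap grows by |30000/1001 − 30| = 30/1001 frames per second.
Time for a 38-frame gap: 38 ÷ (30/1001) = 19019/15 s.

19019/15 seconds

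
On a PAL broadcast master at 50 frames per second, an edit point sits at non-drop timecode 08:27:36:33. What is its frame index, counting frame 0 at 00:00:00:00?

frame 1522833

Total seconds to the label: (8 × 3600 + 27 × 60 + 36) = 30456.
Frame index = 30456 × 50 + 33 = 1522833.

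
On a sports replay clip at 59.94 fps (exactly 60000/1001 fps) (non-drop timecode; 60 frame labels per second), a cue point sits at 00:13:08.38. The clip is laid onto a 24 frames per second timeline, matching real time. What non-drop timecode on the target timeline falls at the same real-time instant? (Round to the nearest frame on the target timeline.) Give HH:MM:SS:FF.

00:13:09:10

Source frame index: (0×3600 + 13×60 + 8) × 60 + 38 = 47318.
Real time: 47318 / (60000/1001) = 23682659/30000 s.
Target frame: (23682659/30000) × (24) = 23682659/1250 ≈ 18946.127 → 18946.
At 24 labels/s: frame 18946 → 00:13:09:10.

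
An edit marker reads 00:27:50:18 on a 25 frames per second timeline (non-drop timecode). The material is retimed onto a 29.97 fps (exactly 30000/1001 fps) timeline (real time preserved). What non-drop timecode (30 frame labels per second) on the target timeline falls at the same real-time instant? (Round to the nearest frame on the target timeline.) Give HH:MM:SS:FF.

00:27:49:02

Source frame index: (0×3600 + 27×60 + 50) × 25 + 18 = 41768.
Real time: 41768 / (25) = 41768/25 s.
Target frame: (41768/25) × (30000/1001) = 50121600/1001 ≈ 50071.528 → 50072.
At 30 labels/s: frame 50072 → 00:27:49:02.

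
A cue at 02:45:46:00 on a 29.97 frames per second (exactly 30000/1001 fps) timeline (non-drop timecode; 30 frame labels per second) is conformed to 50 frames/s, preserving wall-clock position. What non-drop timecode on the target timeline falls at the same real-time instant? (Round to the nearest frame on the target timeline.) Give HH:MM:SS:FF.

02:45:55:47

Source frame index: (2×3600 + 45×60 + 46) × 30 + 0 = 298380.
Real time: 298380 / (30000/1001) = 4977973/500 s.
Target frame: (4977973/500) × (50) = 4977973/10 ≈ 497797.300 → 497797.
At 50 labels/s: frame 497797 → 02:45:55:47.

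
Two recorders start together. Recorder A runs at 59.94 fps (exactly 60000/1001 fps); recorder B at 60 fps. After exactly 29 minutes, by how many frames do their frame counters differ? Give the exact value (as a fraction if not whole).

104400/1001 frames

29 min = 1740 s.
A emits 60000/1001 × 1740 = 104400000/1001 frames; B emits 60 × 1740 = 104400.
Difference = 104400/1001 frames (≈ 104.2957); B is ahead of A.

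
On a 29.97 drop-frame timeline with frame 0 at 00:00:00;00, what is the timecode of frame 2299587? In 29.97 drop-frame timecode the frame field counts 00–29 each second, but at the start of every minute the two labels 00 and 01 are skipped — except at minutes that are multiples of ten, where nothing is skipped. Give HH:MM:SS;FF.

Ten DF minutes hold 17982 frames, so frame 2299587 lies in block 127 (frames 2283714–2301695) with 15873 frames into that block.
The block's first minute is 1800 frames and the rest 1798 each; 15873 frames reaches minute 8, so 127 × 18 + 8 × 2 = 2302 labels have been skipped so far.
Adding those back, label number 2299587 + 2302 = 2301889 at 30 labels/s is 76729 s + 19 f = 21 h 18 min 49 s frame 19, i.e. 21:18:49;19.

21:18:49;19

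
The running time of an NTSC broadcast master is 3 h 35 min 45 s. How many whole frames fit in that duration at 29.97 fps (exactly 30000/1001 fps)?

3 h 35 min 45 s = 12945 s.
Frames = 12945 × 30000/1001 = 388350000/1001 ≈ 387962.0380.
Complete frames: 387962.

387962 frames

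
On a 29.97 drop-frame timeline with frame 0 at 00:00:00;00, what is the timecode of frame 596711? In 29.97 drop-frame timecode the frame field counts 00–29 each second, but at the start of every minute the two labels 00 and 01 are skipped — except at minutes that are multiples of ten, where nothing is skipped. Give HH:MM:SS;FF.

05:31:50;07

Ten DF minutes hold 17982 frames, so frame 596711 lies in block 33 (frames 593406–611387) with 3305 frames into that block.
The block's first minute is 1800 frames and the rest 1798 each; 3305 frames reaches minute 1, so 33 × 18 + 1 × 2 = 596 labels have been skipped so far.
Adding those back, label number 596711 + 596 = 597307 at 30 labels/s is 19910 s + 7 f = 5 h 31 min 50 s frame 7, i.e. 05:31:50;07.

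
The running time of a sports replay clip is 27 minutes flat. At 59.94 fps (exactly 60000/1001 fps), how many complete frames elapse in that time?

97102 frames

27 min = 1620 s.
Frames = 1620 × 60000/1001 = 97200000/1001 ≈ 97102.8971.
Complete frames: 97102.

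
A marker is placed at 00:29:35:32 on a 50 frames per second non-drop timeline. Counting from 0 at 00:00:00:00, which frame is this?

Total seconds to the label: (0 × 3600 + 29 × 60 + 35) = 1775.
Frame index = 1775 × 50 + 32 = 88782.

88782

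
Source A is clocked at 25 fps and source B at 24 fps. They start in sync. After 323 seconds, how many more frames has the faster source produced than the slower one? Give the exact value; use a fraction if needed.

A emits 25 × 323 = 8075 frames; B emits 24 × 323 = 7752.
Difference = 323 frames; B is behind A.

323 frames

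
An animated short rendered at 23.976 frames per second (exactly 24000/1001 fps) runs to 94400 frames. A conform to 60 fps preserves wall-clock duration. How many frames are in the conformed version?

Target frames = source frames × (target rate / source rate) = 94400 × (60)/(24000/1001) = 94400 × 1001/400 = 236236.

236236 frames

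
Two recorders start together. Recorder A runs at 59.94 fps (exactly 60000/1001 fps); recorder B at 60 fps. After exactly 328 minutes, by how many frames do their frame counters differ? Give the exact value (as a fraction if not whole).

1180800/1001 frames

328 min = 19680 s.
A emits 60000/1001 × 19680 = 1180800000/1001 frames; B emits 60 × 19680 = 1180800.
Difference = 1180800/1001 frames (≈ 1179.6204); B is ahead of A.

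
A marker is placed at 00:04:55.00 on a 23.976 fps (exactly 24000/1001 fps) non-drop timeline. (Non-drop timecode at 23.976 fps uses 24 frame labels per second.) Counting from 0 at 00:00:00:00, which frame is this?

Total seconds to the label: (0 × 3600 + 4 × 60 + 55) = 295.
Frame index = 295 × 24 + 0 = 7080.

frame 7080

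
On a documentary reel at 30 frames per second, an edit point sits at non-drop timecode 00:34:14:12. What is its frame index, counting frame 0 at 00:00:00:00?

Total seconds to the label: (0 × 3600 + 34 × 60 + 14) = 2054.
Frame index = 2054 × 30 + 12 = 61632.

61632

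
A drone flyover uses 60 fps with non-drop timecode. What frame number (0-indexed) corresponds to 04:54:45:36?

Total seconds to the label: (4 × 3600 + 54 × 60 + 45) = 17685.
Frame index = 17685 × 60 + 36 = 1061136.

frame 1061136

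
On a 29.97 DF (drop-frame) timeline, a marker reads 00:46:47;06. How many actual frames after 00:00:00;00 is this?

As if non-drop at 30 labels/s: (0 × 3600 + 46 × 60 + 47) × 30 + 6 = 84216.
Minute boundaries passed: 46; those not divisible by 10: 46 − 4 = 42; dropped labels = 2 × 42 = 84.
Actual frame index = 84216 − 84 = 84132.

84132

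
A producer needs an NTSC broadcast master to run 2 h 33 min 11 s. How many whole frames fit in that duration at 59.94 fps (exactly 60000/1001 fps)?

2 h 33 min 11 s = 9191 s.
Frames = 9191 × 60000/1001 = 6060000/11 ≈ 550909.0909.
Complete frames: 550909.

550909 frames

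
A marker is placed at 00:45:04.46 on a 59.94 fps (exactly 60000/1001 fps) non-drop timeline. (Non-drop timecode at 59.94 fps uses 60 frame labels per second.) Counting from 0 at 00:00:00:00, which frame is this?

162286

Total seconds to the label: (0 × 3600 + 45 × 60 + 4) = 2704.
Frame index = 2704 × 60 + 46 = 162286.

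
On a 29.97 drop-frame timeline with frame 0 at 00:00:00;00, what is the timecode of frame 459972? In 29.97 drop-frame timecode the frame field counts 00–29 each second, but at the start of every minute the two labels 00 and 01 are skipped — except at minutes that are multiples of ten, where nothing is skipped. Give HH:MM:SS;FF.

04:15:47;22

Ten DF minutes hold 17982 frames, so frame 459972 lies in block 25 (frames 449550–467531) with 10422 frames into that block.
The block's first minute is 1800 frames and the rest 1798 each; 10422 frames reaches minute 5, so 25 × 18 + 5 × 2 = 460 labels have been skipped so far.
Adding those back, label number 459972 + 460 = 460432 at 30 labels/s is 15347 s + 22 f = 4 h 15 min 47 s frame 22, i.e. 04:15:47;22.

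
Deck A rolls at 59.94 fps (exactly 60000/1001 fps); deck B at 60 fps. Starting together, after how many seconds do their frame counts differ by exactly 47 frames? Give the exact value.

47047/60 seconds

The gap grows by |60 − 60000/1001| = 60/1001 frames per second.
Time for a 47-frame gap: 47 ÷ (60/1001) = 47047/60 s.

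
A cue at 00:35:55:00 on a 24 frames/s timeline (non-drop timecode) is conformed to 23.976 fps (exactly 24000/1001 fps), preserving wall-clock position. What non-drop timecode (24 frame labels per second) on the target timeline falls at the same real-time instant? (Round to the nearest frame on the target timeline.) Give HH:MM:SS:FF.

Source frame index: (0×3600 + 35×60 + 55) × 24 + 0 = 51720.
Real time: 51720 / (24) = 2155 s.
Target frame: (2155) × (24000/1001) = 51720000/1001 ≈ 51668.332 → 51668.
At 24 labels/s: frame 51668 → 00:35:52:20.

00:35:52:20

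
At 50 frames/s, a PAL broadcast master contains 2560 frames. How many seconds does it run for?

Running time = 2560 / (50) = 51.2 s.

51.2 seconds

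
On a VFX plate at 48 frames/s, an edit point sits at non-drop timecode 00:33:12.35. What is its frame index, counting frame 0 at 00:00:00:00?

frame 95651

Total seconds to the label: (0 × 3600 + 33 × 60 + 12) = 1992.
Frame index = 1992 × 48 + 35 = 95651.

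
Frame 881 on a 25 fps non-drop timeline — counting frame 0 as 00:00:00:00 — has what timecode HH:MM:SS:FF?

00:00:35:06

881 ÷ 25 = 35 full seconds, remainder 6 frames.
35 s = 0 h 0 min 35 s.
Timecode: 00:00:35:06.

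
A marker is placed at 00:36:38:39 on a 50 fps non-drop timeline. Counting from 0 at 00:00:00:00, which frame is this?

Total seconds to the label: (0 × 3600 + 36 × 60 + 38) = 2198.
Frame index = 2198 × 50 + 39 = 109939.

frame 109939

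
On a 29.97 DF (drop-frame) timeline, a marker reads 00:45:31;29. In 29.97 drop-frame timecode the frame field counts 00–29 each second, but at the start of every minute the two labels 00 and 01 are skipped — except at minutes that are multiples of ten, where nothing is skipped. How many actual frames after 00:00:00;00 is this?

81877

Complete 10-minute blocks: 4, each 17982 frames → 71928.
Remaining 5 whole minutes in the current block: 1800 + 4 × 1798 = 8992 frames.
Within the current minute: 31 × 30 + 29 − 2 = 957 (labels ;00/;01 skipped at this minute). Total = 71928 + 8992 + 957 = 81877.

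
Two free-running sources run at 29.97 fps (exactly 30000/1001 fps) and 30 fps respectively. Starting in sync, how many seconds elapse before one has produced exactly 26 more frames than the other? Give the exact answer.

The gap grows by |30 − 30000/1001| = 30/1001 frames per second.
Time for a 26-frame gap: 26 ÷ (30/1001) = 13013/15 s.

13013/15 seconds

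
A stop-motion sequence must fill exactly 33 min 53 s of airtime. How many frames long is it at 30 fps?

60990 frames

33 min 53 s = 2033 s.
Frames = 2033 × 30 = 60990.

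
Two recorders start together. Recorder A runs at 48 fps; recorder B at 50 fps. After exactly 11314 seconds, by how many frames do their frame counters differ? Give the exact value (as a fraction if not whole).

22628 frames

A emits 48 × 11314 = 543072 frames; B emits 50 × 11314 = 565700.
Difference = 22628 frames; B is ahead of A.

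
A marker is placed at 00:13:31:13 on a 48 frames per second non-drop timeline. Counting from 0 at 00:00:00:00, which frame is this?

38941

Total seconds to the label: (0 × 3600 + 13 × 60 + 31) = 811.
Frame index = 811 × 48 + 13 = 38941.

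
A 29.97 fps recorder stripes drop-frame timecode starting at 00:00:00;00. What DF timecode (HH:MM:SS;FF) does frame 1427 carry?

Ten DF minutes hold 17982 frames, so frame 1427 lies in block 0 (frames 0–17981) with 1427 frames into that block.
The block's first minute is 1800 frames and the rest 1798 each; 1427 frames reaches minute 0, so 0 × 18 + 0 × 2 = 0 labels have been skipped so far.
Adding those back, label number 1427 + 0 = 1427 at 30 labels/s is 47 s + 17 f = 0 h 0 min 47 s frame 17, i.e. 00:00:47;17.

00:00:47;17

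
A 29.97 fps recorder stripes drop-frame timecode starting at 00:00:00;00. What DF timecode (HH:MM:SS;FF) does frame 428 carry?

00:00:14;08

Ten DF minutes hold 17982 frames, so frame 428 lies in block 0 (frames 0–17981) with 428 frames into that block.
The block's first minute is 1800 frames and the rest 1798 each; 428 frames reaches minute 0, so 0 × 18 + 0 × 2 = 0 labels have been skipped so far.
Adding those back, label number 428 + 0 = 428 at 30 labels/s is 14 s + 8 f = 0 h 0 min 14 s frame 8, i.e. 00:00:14;08.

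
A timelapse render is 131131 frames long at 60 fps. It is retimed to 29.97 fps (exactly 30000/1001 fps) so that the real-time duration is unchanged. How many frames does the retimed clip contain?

65500 frames

Target frames = source frames × (target rate / source rate) = 131131 × (30000/1001)/(60) = 131131 × 500/1001 = 65500.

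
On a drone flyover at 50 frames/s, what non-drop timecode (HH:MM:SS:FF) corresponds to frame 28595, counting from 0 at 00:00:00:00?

00:09:31:45

28595 ÷ 50 = 571 full seconds, remainder 45 frames.
571 s = 0 h 9 min 31 s.
Timecode: 00:09:31:45.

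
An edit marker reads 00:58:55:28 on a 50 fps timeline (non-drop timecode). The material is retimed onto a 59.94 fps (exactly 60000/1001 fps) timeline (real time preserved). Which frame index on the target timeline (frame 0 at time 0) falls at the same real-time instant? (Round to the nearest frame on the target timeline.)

frame 211922

Source frame index: (0×3600 + 58×60 + 55) × 50 + 28 = 176778.
Real time: 176778 / (50) = 88389/25 s.
Target frame: (88389/25) × (60000/1001) = 30304800/143 ≈ 211921.678 → 211922.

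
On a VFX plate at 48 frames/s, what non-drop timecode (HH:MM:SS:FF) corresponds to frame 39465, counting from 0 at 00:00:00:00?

00:13:42:09

39465 ÷ 48 = 822 full seconds, remainder 9 frames.
822 s = 0 h 13 min 42 s.
Timecode: 00:13:42:09.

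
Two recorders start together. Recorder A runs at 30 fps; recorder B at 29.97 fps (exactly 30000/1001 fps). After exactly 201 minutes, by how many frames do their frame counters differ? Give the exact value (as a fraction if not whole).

201 min = 12060 s.
A emits 30 × 12060 = 361800 frames; B emits 30000/1001 × 12060 = 361800000/1001.
Difference = 361800/1001 frames (≈ 361.4386); B is behind A.

361800/1001 frames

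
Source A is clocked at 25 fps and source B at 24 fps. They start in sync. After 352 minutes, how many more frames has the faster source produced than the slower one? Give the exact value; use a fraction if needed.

21120 frames

352 min = 21120 s.
A emits 25 × 21120 = 528000 frames; B emits 24 × 21120 = 506880.
Difference = 21120 frames; B is behind A.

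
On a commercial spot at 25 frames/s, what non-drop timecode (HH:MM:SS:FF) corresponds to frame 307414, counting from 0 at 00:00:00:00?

307414 ÷ 25 = 12296 full seconds, remainder 14 frames.
12296 s = 3 h 24 min 56 s.
Timecode: 03:24:56:14.

03:24:56:14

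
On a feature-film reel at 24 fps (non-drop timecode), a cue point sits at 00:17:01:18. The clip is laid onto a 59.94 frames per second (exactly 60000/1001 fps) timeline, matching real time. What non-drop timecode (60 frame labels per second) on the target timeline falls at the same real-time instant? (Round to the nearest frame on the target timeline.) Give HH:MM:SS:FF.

00:17:00:44

Source frame index: (0×3600 + 17×60 + 1) × 24 + 18 = 24522.
Real time: 24522 / (24) = 4087/4 s.
Target frame: (4087/4) × (60000/1001) = 61305000/1001 ≈ 61243.756 → 61244.
At 60 labels/s: frame 61244 → 00:17:00:44.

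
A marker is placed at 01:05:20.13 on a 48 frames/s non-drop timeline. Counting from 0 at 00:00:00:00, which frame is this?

frame 188173

Total seconds to the label: (1 × 3600 + 5 × 60 + 20) = 3920.
Frame index = 3920 × 48 + 13 = 188173.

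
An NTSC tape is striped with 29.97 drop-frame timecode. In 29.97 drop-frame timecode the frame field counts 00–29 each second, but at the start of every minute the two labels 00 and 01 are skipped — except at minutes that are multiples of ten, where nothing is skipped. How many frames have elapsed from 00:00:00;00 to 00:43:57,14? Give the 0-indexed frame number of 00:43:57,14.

Complete 10-minute blocks: 4, each 17982 frames → 71928.
Remaining 3 whole minutes in the current block: 1800 + 2 × 1798 = 5396 frames.
Within the current minute: 57 × 30 + 14 − 2 = 1722 (labels ;00/;01 skipped at this minute). Total = 71928 + 5396 + 1722 = 79046.

79046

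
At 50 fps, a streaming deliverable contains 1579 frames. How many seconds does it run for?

31.58 seconds

Running time = 1579 / (50) = 31.58 s.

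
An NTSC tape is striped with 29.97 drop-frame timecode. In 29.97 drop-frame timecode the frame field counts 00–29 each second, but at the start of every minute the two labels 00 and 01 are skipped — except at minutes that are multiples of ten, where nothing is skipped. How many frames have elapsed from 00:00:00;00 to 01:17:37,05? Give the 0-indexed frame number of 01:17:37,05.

139575

As if non-drop at 30 labels/s: (1 × 3600 + 17 × 60 + 37) × 30 + 5 = 139715.
Minute boundaries passed: 77; those not divisible by 10: 77 − 7 = 70; dropped labels = 2 × 70 = 140.
Actual frame index = 139715 − 140 = 139575.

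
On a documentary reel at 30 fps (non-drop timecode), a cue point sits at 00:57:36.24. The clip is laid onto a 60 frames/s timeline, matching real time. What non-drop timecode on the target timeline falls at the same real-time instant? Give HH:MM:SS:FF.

00:57:36:48

Source frame index: (0×3600 + 57×60 + 36) × 30 + 24 = 103704.
Real time: 103704 / (30) = 17284/5 s.
Target frame: (17284/5) × (60) = 207408.
At 60 labels/s: frame 207408 → 00:57:36:48.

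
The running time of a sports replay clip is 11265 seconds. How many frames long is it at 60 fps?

675900 frames

Frames = 11265 × 60 = 675900.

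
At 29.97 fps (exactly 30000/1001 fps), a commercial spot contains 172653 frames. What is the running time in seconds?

5760.8551 seconds

Running time = 172653 / (30000/1001) = 5760.8551 s.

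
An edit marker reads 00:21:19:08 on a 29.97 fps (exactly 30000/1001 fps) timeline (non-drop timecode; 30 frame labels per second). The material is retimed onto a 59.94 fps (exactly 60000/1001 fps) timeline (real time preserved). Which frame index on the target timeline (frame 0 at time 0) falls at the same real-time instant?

frame 76756

Source frame index: (0×3600 + 21×60 + 19) × 30 + 8 = 38378.
Real time: 38378 / (30000/1001) = 19208189/15000 s.
Target frame: (19208189/15000) × (60000/1001) = 76756.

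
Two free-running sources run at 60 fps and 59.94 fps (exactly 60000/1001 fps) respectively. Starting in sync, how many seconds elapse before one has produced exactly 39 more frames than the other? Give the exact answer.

The gap grows by |60000/1001 − 60| = 60/1001 frames per second.
Time for a 39-frame gap: 39 ÷ (60/1001) = 650.65 s.

650.65 seconds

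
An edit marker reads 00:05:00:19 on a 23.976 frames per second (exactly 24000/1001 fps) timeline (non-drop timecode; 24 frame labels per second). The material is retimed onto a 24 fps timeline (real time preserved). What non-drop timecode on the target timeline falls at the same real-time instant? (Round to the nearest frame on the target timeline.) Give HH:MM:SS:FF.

00:05:01:02

Source frame index: (0×3600 + 5×60 + 0) × 24 + 19 = 7219.
Real time: 7219 / (24000/1001) = 7226219/24000 s.
Target frame: (7226219/24000) × (24) = 7226219/1000 ≈ 7226.219 → 7226.
At 24 labels/s: frame 7226 → 00:05:01:02.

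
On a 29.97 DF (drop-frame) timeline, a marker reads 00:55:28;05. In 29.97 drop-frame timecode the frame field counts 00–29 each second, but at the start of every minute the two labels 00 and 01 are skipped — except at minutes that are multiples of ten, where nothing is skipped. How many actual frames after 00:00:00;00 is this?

99745

Complete 10-minute blocks: 5, each 17982 frames → 89910.
Remaining 5 whole minutes in the current block: 1800 + 4 × 1798 = 8992 frames.
Within the current minute: 28 × 30 + 5 − 2 = 843 (labels ;00/;01 skipped at this minute). Total = 89910 + 8992 + 843 = 99745.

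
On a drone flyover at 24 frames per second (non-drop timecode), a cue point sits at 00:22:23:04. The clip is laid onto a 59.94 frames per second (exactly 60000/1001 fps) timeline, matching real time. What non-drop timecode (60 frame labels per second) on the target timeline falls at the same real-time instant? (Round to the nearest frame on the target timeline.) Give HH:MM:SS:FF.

00:22:21:49

Source frame index: (0×3600 + 22×60 + 23) × 24 + 4 = 32236.
Real time: 32236 / (24) = 8059/6 s.
Target frame: (8059/6) × (60000/1001) = 80590000/1001 ≈ 80509.491 → 80509.
At 60 labels/s: frame 80509 → 00:22:21:49.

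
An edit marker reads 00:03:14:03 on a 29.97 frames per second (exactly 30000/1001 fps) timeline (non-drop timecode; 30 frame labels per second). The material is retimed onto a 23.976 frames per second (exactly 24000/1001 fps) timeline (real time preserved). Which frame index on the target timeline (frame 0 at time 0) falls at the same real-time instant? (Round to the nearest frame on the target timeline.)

frame 4658

Source frame index: (0×3600 + 3×60 + 14) × 30 + 3 = 5823.
Real time: 5823 / (30000/1001) = 1942941/10000 s.
Target frame: (1942941/10000) × (24000/1001) = 23292/5 ≈ 4658.400 → 4658.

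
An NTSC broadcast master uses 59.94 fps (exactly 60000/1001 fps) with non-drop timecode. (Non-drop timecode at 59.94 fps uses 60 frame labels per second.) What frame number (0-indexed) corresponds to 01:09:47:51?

Total seconds to the label: (1 × 3600 + 9 × 60 + 47) = 4187.
Frame index = 4187 × 60 + 51 = 251271.

251271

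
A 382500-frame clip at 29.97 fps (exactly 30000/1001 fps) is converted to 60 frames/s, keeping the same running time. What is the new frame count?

765765 frames

Target frames = source frames × (target rate / source rate) = 382500 × (60)/(30000/1001) = 382500 × 1001/500 = 765765.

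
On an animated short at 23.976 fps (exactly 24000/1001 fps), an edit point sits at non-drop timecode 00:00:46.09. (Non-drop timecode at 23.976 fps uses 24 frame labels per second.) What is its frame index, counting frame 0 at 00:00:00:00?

frame 1113

Total seconds to the label: (0 × 3600 + 0 × 60 + 46) = 46.
Frame index = 46 × 24 + 9 = 1113.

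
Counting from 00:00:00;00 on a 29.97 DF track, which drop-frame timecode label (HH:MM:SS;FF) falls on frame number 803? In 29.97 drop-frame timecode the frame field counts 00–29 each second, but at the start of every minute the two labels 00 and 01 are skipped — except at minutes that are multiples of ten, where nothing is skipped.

Each 10-minute DF block holds 10 × 60 × 30 − 9 × 2 = 17982 frames. 803 ÷ 17982 → 0 full blocks, remainder 803.
Within the partial block the first minute is 1800 frames and each further minute 1798, so 0 further minute boundaries passed. Total skipped labels = 18 × 0 + 2 × 0 = 0.
Non-drop label index = 803 + 0 = 803; at 30 labels/s that is 00:00:26:23, i.e. DF 00:00:26;23.

00:00:26;23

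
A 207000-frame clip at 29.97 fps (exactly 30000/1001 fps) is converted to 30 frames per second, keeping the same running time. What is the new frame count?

207207 frames

Target frames = source frames × (target rate / source rate) = 207000 × (30)/(30000/1001) = 207000 × 1001/1000 = 207207.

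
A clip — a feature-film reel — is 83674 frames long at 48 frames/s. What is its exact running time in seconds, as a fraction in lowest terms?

41837/24 seconds

Running time = 83674 ÷ (48) = 83674 × 1/48 = 41837/24 s.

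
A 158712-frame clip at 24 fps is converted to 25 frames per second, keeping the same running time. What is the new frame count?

Target frames = source frames × (target rate / source rate) = 158712 × (25)/(24) = 158712 × 25/24 = 165325.

165325 frames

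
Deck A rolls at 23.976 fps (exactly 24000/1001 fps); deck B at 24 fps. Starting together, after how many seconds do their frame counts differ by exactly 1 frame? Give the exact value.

The gap grows by |24 − 24000/1001| = 24/1001 frames per second.
Time for a 1-frame gap: 1 ÷ (24/1001) = 1001/24 s.

1001/24 seconds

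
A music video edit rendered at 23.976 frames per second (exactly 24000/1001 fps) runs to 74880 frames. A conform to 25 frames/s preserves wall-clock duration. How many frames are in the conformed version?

Target frames = source frames × (target rate / source rate) = 74880 × (25)/(24000/1001) = 74880 × 1001/960 = 78078.

78078 frames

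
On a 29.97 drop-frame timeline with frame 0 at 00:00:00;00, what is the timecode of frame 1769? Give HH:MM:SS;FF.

00:00:58;29

Ten DF minutes hold 17982 frames, so frame 1769 lies in block 0 (frames 0–17981) with 1769 frames into that block.
The block's first minute is 1800 frames and the rest 1798 each; 1769 frames reaches minute 0, so 0 × 18 + 0 × 2 = 0 labels have been skipped so far.
Adding those back, label number 1769 + 0 = 1769 at 30 labels/s is 58 s + 29 f = 0 h 0 min 58 s frame 29, i.e. 00:00:58;29.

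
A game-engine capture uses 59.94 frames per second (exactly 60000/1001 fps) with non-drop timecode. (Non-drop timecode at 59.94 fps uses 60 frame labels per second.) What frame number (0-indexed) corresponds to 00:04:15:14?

frame 15314

Total seconds to the label: (0 × 3600 + 4 × 60 + 15) = 255.
Frame index = 255 × 60 + 14 = 15314.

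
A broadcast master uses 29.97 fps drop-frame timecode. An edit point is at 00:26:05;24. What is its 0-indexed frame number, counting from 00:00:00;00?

46926

Complete 10-minute blocks: 2, each 17982 frames → 35964.
Remaining 6 whole minutes in the current block: 1800 + 5 × 1798 = 10790 frames.
Within the current minute: 5 × 30 + 24 − 2 = 172 (labels ;00/;01 skipped at this minute). Total = 35964 + 10790 + 172 = 46926.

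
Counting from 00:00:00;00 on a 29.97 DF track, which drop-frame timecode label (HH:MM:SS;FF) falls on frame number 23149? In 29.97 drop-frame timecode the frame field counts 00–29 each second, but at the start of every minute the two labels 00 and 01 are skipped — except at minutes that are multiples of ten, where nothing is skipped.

00:12:52;11

Each 10-minute DF block holds 10 × 60 × 30 − 9 × 2 = 17982 frames. 23149 ÷ 17982 → 1 full block, remainder 5167.
Within the partial block the first minute is 1800 frames and each further minute 1798, so 2 further minute boundaries passed. Total skipped labels = 18 × 1 + 2 × 2 = 22.
Non-drop label index = 23149 + 22 = 23171; at 30 labels/s that is 00:12:52:11, i.e. DF 00:12:52;11.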